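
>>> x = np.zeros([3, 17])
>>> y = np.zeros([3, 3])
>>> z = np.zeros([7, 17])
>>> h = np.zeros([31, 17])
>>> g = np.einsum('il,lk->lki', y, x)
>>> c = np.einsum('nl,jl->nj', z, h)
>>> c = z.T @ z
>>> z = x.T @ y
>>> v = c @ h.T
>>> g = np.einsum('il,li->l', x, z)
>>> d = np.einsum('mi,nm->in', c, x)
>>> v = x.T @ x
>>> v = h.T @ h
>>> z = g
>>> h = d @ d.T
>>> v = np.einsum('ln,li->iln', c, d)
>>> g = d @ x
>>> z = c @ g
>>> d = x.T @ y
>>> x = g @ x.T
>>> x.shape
(17, 3)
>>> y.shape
(3, 3)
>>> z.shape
(17, 17)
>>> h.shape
(17, 17)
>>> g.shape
(17, 17)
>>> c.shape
(17, 17)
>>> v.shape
(3, 17, 17)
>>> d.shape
(17, 3)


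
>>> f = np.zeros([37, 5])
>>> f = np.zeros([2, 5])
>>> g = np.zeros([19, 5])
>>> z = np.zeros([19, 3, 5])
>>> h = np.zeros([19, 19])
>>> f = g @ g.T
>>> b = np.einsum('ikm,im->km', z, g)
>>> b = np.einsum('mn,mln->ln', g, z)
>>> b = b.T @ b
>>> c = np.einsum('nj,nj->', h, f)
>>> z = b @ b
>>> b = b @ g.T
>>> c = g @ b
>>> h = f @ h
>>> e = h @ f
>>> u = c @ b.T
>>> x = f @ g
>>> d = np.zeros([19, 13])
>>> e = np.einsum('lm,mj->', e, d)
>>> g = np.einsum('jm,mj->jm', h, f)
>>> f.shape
(19, 19)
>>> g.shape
(19, 19)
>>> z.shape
(5, 5)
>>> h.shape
(19, 19)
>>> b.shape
(5, 19)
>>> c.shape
(19, 19)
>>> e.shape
()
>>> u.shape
(19, 5)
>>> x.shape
(19, 5)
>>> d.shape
(19, 13)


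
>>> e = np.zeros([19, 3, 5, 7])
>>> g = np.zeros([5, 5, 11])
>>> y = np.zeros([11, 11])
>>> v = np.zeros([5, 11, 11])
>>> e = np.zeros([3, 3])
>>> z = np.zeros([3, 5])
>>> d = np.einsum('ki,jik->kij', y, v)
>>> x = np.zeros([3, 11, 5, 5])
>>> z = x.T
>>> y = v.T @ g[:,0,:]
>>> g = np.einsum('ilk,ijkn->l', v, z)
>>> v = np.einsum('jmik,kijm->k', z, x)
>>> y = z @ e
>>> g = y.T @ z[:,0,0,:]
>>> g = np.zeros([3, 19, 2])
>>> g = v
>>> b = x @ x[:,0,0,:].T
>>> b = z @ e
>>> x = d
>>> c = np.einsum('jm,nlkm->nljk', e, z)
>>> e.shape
(3, 3)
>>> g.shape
(3,)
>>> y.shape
(5, 5, 11, 3)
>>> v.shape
(3,)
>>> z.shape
(5, 5, 11, 3)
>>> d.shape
(11, 11, 5)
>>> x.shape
(11, 11, 5)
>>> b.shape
(5, 5, 11, 3)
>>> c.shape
(5, 5, 3, 11)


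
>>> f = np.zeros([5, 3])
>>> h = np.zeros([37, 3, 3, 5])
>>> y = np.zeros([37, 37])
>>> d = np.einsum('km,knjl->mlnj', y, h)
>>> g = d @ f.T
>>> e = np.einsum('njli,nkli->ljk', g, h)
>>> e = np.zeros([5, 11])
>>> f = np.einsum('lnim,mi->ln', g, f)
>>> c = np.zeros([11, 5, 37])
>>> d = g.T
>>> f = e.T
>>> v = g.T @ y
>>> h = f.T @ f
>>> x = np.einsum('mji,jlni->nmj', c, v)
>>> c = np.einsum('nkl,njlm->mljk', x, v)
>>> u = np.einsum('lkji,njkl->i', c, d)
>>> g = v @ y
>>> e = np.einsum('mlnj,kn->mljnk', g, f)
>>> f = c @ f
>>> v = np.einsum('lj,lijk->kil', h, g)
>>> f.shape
(37, 5, 3, 5)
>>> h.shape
(5, 5)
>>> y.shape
(37, 37)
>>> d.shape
(5, 3, 5, 37)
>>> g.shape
(5, 3, 5, 37)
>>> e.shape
(5, 3, 37, 5, 11)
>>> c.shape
(37, 5, 3, 11)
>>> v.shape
(37, 3, 5)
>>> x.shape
(5, 11, 5)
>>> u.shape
(11,)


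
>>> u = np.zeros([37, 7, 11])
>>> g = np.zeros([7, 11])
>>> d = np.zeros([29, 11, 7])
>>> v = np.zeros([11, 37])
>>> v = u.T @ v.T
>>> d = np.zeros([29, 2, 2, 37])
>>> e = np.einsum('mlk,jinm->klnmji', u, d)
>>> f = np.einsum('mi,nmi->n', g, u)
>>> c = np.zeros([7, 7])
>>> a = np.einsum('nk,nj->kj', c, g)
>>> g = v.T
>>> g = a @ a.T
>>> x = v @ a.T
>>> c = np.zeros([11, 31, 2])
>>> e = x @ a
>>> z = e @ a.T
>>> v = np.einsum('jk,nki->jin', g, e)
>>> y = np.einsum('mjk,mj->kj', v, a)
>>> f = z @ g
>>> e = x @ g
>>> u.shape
(37, 7, 11)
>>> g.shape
(7, 7)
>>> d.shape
(29, 2, 2, 37)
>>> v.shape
(7, 11, 11)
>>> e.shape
(11, 7, 7)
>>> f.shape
(11, 7, 7)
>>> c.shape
(11, 31, 2)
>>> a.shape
(7, 11)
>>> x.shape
(11, 7, 7)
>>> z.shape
(11, 7, 7)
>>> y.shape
(11, 11)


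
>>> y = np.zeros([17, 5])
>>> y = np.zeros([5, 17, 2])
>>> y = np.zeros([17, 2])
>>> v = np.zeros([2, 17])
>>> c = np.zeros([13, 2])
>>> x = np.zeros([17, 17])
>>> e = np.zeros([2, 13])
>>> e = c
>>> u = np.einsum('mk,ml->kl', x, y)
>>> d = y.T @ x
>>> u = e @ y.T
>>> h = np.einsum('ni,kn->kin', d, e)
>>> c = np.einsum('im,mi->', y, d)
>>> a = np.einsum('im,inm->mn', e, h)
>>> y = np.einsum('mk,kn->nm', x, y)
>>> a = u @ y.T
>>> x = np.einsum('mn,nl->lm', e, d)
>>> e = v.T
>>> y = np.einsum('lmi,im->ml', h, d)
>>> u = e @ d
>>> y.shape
(17, 13)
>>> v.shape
(2, 17)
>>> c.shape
()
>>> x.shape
(17, 13)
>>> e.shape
(17, 2)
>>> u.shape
(17, 17)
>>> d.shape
(2, 17)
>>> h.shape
(13, 17, 2)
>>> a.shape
(13, 2)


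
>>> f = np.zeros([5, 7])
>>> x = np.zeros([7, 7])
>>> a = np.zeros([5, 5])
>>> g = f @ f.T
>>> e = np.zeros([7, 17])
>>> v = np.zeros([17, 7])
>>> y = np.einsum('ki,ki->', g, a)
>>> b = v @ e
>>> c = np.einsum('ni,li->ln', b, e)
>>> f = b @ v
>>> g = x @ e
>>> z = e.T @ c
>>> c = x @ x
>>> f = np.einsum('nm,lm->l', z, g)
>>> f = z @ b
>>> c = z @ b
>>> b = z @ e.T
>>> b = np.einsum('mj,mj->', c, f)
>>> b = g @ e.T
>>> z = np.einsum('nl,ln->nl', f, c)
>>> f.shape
(17, 17)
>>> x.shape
(7, 7)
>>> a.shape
(5, 5)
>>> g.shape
(7, 17)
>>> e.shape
(7, 17)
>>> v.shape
(17, 7)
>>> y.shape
()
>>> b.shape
(7, 7)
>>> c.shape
(17, 17)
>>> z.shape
(17, 17)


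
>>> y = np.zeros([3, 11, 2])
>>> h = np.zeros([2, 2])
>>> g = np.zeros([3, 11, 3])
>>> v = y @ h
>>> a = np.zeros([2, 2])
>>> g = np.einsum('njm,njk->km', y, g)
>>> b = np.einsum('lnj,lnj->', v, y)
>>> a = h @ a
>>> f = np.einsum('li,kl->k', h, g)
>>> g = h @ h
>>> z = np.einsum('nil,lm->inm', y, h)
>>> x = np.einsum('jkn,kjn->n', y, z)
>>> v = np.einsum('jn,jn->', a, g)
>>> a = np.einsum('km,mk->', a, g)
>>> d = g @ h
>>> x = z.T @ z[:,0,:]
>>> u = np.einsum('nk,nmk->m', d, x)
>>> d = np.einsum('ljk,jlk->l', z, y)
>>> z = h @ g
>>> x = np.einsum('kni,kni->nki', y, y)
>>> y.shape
(3, 11, 2)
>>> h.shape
(2, 2)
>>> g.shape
(2, 2)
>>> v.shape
()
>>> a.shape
()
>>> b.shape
()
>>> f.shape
(3,)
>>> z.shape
(2, 2)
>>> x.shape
(11, 3, 2)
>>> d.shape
(11,)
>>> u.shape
(3,)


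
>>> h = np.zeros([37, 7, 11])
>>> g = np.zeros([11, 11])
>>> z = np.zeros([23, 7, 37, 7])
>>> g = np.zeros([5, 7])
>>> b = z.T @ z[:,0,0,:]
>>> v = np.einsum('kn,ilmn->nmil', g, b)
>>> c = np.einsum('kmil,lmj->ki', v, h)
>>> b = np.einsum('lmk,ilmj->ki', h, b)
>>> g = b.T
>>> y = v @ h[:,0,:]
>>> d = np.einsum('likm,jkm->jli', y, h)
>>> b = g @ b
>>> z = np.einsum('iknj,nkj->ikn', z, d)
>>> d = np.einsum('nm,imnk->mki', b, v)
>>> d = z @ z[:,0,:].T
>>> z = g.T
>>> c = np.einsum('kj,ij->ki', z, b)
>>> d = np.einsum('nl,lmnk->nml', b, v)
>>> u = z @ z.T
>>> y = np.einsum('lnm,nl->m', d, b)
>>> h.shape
(37, 7, 11)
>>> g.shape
(7, 11)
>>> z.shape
(11, 7)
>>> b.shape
(7, 7)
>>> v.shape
(7, 7, 7, 37)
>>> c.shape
(11, 7)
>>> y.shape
(7,)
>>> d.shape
(7, 7, 7)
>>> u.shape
(11, 11)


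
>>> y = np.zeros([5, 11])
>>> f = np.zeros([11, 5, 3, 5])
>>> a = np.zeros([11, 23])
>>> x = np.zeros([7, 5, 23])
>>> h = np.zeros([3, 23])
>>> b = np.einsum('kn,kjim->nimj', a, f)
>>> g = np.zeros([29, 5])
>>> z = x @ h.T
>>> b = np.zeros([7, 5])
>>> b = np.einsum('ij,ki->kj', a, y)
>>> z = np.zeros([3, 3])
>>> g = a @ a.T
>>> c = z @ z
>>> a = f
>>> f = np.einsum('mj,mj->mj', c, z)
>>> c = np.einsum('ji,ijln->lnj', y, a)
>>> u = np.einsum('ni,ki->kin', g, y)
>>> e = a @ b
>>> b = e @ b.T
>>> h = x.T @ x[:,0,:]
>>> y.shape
(5, 11)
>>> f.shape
(3, 3)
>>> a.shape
(11, 5, 3, 5)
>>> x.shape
(7, 5, 23)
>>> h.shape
(23, 5, 23)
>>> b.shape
(11, 5, 3, 5)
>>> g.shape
(11, 11)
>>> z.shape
(3, 3)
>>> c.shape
(3, 5, 5)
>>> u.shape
(5, 11, 11)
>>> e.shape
(11, 5, 3, 23)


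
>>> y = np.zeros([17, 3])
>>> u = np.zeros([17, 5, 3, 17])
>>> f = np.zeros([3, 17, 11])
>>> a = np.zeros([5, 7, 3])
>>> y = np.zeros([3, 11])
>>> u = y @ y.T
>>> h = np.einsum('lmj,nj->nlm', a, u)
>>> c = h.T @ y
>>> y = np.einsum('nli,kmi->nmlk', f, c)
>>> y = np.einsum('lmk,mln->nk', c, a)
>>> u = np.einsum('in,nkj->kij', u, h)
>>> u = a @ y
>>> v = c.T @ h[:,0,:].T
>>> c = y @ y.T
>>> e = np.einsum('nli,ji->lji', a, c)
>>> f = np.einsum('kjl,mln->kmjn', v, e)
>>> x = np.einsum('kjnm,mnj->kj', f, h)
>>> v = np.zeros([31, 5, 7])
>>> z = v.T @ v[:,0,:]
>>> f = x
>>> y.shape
(3, 11)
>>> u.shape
(5, 7, 11)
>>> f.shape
(11, 7)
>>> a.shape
(5, 7, 3)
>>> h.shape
(3, 5, 7)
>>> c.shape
(3, 3)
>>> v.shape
(31, 5, 7)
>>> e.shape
(7, 3, 3)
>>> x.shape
(11, 7)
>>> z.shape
(7, 5, 7)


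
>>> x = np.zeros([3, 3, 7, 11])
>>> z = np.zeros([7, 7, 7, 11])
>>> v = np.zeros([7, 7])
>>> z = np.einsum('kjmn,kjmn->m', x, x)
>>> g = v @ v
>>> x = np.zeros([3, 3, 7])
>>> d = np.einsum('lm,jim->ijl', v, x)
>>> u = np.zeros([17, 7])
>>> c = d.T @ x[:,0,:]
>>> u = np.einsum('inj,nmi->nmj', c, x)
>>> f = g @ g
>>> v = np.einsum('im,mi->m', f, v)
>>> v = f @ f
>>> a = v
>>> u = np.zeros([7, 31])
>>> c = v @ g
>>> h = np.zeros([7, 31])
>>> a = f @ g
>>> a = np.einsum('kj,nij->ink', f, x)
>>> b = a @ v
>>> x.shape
(3, 3, 7)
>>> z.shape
(7,)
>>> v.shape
(7, 7)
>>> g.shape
(7, 7)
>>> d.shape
(3, 3, 7)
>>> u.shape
(7, 31)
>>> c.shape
(7, 7)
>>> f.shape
(7, 7)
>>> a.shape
(3, 3, 7)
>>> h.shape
(7, 31)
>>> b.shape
(3, 3, 7)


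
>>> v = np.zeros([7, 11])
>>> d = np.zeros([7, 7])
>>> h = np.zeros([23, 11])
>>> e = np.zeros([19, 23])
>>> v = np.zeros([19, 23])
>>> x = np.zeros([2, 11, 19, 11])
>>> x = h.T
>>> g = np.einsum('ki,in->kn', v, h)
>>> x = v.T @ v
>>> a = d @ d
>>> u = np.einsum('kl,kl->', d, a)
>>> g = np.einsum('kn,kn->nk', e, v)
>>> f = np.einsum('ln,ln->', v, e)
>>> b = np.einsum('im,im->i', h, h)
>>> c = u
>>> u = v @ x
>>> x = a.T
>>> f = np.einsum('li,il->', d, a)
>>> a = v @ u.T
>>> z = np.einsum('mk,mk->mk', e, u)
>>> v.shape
(19, 23)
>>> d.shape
(7, 7)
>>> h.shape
(23, 11)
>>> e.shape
(19, 23)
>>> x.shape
(7, 7)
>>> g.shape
(23, 19)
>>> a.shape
(19, 19)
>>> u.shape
(19, 23)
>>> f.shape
()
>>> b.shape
(23,)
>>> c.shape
()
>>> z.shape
(19, 23)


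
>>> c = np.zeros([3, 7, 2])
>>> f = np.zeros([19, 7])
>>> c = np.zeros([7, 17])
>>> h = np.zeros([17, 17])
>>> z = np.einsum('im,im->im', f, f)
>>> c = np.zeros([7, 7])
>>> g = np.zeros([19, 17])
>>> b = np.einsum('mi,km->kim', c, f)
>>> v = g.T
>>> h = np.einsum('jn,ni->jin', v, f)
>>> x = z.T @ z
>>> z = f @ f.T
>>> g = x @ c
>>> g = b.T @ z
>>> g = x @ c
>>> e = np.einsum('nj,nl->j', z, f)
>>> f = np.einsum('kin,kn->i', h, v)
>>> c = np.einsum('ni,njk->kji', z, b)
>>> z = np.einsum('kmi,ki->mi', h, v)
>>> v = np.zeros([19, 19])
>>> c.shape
(7, 7, 19)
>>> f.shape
(7,)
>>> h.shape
(17, 7, 19)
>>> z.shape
(7, 19)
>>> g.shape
(7, 7)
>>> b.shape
(19, 7, 7)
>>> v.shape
(19, 19)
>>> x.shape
(7, 7)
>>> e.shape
(19,)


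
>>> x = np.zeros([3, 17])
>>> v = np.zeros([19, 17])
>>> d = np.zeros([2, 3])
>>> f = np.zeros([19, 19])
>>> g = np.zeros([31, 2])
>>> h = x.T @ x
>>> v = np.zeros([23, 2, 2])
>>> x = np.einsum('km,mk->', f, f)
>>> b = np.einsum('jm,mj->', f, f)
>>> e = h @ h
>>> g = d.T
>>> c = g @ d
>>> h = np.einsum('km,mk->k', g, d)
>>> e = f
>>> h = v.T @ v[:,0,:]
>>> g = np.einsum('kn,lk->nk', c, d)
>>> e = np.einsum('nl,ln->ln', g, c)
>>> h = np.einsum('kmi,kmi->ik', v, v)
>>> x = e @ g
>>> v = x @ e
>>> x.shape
(3, 3)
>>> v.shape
(3, 3)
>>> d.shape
(2, 3)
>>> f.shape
(19, 19)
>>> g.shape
(3, 3)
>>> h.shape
(2, 23)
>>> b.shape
()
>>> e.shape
(3, 3)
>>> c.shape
(3, 3)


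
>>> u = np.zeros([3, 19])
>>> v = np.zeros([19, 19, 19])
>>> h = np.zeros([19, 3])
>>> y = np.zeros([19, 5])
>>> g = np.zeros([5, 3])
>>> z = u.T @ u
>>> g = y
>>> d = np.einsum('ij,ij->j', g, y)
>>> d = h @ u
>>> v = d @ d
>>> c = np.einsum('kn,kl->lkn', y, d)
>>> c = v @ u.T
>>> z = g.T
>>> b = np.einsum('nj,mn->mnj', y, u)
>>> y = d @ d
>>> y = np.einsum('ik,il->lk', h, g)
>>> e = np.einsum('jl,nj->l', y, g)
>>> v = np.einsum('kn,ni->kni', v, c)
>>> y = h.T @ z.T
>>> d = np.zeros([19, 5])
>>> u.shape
(3, 19)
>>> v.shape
(19, 19, 3)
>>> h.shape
(19, 3)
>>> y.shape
(3, 5)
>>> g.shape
(19, 5)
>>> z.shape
(5, 19)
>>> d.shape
(19, 5)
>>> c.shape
(19, 3)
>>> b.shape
(3, 19, 5)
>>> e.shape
(3,)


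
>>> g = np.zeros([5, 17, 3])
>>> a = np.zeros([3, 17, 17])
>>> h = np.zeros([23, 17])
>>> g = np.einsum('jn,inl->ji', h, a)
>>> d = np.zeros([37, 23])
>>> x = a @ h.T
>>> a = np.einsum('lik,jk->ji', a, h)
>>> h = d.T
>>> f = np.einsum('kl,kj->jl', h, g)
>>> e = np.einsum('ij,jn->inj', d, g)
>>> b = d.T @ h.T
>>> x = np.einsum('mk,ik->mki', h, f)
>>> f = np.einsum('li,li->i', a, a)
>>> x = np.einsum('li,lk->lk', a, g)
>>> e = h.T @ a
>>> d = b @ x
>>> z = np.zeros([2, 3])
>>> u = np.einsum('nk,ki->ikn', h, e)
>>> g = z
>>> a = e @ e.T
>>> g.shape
(2, 3)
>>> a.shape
(37, 37)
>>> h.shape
(23, 37)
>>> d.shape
(23, 3)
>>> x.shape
(23, 3)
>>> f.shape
(17,)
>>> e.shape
(37, 17)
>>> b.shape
(23, 23)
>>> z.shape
(2, 3)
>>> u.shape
(17, 37, 23)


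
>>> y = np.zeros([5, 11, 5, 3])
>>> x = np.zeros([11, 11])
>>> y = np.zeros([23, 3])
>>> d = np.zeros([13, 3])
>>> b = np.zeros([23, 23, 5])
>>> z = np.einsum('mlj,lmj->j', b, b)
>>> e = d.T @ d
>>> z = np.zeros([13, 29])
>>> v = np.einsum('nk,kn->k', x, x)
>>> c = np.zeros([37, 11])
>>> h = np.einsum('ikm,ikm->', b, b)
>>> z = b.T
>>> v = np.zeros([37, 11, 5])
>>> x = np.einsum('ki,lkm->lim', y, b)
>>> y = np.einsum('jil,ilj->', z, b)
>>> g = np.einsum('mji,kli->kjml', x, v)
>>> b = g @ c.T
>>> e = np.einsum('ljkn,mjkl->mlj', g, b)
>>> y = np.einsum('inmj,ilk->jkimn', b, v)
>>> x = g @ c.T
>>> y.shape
(37, 5, 37, 23, 3)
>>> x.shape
(37, 3, 23, 37)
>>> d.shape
(13, 3)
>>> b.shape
(37, 3, 23, 37)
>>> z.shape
(5, 23, 23)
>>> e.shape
(37, 37, 3)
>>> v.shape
(37, 11, 5)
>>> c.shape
(37, 11)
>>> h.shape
()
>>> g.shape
(37, 3, 23, 11)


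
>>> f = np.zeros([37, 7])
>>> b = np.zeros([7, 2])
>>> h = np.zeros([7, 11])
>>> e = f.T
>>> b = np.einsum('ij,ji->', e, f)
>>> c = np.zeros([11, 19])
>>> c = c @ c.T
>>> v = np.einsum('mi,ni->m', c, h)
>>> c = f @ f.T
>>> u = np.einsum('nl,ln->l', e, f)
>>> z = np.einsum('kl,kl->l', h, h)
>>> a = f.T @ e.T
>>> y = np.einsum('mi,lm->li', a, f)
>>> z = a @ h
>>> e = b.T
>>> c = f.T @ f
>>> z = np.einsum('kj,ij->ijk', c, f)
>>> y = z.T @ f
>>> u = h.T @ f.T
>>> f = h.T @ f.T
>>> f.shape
(11, 37)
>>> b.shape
()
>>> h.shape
(7, 11)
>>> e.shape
()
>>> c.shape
(7, 7)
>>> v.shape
(11,)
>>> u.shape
(11, 37)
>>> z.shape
(37, 7, 7)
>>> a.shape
(7, 7)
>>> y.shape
(7, 7, 7)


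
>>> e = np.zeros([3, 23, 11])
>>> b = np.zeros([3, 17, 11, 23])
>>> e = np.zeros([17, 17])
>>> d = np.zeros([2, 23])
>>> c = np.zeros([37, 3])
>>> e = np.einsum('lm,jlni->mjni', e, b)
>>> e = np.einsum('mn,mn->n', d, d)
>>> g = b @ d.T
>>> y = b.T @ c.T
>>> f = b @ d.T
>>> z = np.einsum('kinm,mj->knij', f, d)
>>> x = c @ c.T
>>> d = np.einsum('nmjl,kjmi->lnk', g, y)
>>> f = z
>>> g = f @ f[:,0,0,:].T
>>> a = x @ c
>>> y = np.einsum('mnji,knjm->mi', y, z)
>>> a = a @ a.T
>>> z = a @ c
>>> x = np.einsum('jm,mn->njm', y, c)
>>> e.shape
(23,)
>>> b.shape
(3, 17, 11, 23)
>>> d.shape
(2, 3, 23)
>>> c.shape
(37, 3)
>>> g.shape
(3, 11, 17, 3)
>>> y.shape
(23, 37)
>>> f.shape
(3, 11, 17, 23)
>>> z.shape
(37, 3)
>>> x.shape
(3, 23, 37)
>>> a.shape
(37, 37)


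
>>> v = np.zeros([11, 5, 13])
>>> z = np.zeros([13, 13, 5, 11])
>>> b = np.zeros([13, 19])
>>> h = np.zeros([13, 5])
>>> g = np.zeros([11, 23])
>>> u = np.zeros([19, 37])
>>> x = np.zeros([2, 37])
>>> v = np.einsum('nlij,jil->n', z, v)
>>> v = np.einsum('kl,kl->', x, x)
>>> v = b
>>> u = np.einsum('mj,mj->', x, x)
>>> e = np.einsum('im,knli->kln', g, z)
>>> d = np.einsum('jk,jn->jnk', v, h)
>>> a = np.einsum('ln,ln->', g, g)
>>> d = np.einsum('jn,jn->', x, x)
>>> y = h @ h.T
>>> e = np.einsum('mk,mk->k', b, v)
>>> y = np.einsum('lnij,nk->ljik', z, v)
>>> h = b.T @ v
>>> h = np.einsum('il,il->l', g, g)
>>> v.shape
(13, 19)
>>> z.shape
(13, 13, 5, 11)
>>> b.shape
(13, 19)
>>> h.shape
(23,)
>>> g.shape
(11, 23)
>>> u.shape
()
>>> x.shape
(2, 37)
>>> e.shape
(19,)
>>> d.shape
()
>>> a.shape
()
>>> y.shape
(13, 11, 5, 19)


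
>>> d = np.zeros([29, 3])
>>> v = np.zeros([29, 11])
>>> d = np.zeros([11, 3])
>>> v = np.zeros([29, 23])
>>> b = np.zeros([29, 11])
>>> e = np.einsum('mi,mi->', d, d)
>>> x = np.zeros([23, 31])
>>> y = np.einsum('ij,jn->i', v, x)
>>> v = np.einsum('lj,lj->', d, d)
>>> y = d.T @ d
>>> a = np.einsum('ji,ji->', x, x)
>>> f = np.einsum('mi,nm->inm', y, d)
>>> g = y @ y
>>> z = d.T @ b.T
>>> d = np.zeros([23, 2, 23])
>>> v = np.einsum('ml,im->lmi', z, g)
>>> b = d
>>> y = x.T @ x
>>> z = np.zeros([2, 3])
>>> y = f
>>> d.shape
(23, 2, 23)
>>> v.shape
(29, 3, 3)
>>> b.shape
(23, 2, 23)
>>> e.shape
()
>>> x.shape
(23, 31)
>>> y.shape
(3, 11, 3)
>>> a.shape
()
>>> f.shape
(3, 11, 3)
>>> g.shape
(3, 3)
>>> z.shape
(2, 3)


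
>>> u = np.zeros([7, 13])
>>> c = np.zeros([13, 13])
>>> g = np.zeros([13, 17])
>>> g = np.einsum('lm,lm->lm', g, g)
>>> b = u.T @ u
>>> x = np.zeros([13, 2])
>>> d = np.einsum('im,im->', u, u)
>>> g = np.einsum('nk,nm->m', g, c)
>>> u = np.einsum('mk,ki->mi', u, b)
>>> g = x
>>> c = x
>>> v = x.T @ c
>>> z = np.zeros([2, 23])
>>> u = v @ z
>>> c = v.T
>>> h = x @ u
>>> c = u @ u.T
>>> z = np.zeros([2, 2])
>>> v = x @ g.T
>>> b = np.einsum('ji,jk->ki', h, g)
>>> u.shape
(2, 23)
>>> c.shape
(2, 2)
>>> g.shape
(13, 2)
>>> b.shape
(2, 23)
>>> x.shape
(13, 2)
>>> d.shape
()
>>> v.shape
(13, 13)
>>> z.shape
(2, 2)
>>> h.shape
(13, 23)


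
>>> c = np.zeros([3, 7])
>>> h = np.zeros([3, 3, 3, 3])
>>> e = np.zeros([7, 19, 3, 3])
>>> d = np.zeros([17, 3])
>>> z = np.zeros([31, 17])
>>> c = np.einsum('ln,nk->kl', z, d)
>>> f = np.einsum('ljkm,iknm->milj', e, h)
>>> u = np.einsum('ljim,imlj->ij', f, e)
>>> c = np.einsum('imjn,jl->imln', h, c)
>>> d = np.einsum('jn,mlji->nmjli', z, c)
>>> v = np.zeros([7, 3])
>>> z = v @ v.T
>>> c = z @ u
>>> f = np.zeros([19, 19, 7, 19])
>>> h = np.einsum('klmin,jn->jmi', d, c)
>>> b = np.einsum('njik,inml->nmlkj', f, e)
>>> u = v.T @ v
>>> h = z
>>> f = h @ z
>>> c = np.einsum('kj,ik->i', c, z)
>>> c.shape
(7,)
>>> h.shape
(7, 7)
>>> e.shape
(7, 19, 3, 3)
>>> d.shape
(17, 3, 31, 3, 3)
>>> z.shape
(7, 7)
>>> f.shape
(7, 7)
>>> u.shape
(3, 3)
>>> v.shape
(7, 3)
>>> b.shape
(19, 3, 3, 19, 19)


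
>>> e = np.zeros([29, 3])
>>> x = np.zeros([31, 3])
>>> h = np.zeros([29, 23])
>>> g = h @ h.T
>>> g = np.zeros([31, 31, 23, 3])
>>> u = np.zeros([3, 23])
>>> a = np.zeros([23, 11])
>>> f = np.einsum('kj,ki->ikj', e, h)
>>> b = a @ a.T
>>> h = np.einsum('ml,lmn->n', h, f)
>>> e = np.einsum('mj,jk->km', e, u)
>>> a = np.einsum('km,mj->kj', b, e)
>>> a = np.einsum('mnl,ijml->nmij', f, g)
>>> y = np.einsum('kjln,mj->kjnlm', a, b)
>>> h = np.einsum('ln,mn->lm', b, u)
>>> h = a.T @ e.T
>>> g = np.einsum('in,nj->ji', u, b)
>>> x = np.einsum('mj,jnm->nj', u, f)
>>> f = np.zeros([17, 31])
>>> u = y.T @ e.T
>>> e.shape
(23, 29)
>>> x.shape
(29, 23)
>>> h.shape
(31, 31, 23, 23)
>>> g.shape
(23, 3)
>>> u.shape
(23, 31, 31, 23, 23)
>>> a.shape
(29, 23, 31, 31)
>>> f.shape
(17, 31)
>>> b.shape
(23, 23)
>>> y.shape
(29, 23, 31, 31, 23)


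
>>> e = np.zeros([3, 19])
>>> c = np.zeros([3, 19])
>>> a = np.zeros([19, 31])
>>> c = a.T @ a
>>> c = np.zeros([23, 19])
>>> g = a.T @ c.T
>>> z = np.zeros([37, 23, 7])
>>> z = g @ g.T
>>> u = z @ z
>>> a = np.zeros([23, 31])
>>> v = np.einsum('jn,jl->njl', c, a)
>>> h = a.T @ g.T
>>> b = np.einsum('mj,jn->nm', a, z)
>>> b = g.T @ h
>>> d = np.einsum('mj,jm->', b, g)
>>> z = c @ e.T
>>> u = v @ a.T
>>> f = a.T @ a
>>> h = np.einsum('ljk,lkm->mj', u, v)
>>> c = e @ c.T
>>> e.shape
(3, 19)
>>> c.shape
(3, 23)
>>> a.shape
(23, 31)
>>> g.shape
(31, 23)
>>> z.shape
(23, 3)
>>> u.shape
(19, 23, 23)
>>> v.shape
(19, 23, 31)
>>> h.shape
(31, 23)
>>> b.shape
(23, 31)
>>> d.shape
()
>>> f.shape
(31, 31)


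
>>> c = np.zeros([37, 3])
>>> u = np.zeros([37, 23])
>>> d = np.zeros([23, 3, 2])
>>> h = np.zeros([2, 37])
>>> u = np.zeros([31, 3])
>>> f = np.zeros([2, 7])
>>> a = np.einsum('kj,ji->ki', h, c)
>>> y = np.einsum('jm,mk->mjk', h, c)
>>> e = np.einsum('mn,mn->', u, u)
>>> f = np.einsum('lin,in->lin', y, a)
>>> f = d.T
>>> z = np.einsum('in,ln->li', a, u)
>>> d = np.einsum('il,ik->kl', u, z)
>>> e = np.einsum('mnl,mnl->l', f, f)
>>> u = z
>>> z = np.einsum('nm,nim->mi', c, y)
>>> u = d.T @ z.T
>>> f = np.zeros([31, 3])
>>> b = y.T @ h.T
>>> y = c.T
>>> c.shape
(37, 3)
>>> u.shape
(3, 3)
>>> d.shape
(2, 3)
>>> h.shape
(2, 37)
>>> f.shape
(31, 3)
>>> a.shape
(2, 3)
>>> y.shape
(3, 37)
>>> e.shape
(23,)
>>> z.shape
(3, 2)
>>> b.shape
(3, 2, 2)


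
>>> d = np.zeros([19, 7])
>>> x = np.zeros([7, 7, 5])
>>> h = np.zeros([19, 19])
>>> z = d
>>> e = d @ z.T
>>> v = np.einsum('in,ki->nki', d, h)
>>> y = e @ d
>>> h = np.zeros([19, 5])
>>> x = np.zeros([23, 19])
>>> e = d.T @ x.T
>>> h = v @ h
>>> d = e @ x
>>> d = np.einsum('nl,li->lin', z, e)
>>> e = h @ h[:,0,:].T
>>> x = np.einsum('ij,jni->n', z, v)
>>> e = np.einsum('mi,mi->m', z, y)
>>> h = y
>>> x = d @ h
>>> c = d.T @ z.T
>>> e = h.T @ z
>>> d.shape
(7, 23, 19)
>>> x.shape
(7, 23, 7)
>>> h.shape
(19, 7)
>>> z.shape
(19, 7)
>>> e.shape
(7, 7)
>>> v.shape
(7, 19, 19)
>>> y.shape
(19, 7)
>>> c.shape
(19, 23, 19)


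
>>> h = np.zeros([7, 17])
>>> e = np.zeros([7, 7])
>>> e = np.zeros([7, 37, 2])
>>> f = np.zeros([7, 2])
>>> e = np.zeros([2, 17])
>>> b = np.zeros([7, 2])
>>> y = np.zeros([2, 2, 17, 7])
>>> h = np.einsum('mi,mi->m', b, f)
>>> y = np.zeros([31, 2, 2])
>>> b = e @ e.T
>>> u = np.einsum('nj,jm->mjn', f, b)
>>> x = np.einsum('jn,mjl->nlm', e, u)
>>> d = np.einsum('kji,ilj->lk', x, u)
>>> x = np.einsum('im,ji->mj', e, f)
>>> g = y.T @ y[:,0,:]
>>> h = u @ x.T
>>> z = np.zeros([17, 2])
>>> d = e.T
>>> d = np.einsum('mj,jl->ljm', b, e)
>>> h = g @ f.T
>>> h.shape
(2, 2, 7)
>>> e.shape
(2, 17)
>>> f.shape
(7, 2)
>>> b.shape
(2, 2)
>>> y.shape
(31, 2, 2)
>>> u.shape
(2, 2, 7)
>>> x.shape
(17, 7)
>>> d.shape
(17, 2, 2)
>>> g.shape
(2, 2, 2)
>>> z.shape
(17, 2)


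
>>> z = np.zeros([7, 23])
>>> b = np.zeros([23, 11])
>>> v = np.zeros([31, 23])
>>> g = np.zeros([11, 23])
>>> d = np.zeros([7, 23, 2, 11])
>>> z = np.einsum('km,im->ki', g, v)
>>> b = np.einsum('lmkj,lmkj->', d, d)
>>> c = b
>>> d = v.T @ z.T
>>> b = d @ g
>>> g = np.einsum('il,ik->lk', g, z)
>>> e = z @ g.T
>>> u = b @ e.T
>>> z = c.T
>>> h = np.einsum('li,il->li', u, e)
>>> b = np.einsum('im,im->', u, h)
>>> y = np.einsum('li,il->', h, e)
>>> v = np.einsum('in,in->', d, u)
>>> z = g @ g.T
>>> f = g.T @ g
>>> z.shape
(23, 23)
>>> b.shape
()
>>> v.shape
()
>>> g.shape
(23, 31)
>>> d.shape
(23, 11)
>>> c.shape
()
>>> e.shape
(11, 23)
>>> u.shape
(23, 11)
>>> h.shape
(23, 11)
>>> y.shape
()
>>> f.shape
(31, 31)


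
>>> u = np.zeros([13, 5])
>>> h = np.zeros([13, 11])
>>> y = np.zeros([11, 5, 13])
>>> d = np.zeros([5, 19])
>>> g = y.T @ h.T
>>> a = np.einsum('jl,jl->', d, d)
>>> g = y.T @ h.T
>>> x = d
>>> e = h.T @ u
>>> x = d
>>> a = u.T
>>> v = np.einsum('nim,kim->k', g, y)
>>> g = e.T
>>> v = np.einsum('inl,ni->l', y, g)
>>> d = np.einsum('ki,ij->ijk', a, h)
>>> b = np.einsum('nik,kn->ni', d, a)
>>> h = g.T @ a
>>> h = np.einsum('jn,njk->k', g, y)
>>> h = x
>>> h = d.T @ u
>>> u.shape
(13, 5)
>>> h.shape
(5, 11, 5)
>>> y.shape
(11, 5, 13)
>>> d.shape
(13, 11, 5)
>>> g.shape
(5, 11)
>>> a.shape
(5, 13)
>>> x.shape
(5, 19)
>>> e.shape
(11, 5)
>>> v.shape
(13,)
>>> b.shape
(13, 11)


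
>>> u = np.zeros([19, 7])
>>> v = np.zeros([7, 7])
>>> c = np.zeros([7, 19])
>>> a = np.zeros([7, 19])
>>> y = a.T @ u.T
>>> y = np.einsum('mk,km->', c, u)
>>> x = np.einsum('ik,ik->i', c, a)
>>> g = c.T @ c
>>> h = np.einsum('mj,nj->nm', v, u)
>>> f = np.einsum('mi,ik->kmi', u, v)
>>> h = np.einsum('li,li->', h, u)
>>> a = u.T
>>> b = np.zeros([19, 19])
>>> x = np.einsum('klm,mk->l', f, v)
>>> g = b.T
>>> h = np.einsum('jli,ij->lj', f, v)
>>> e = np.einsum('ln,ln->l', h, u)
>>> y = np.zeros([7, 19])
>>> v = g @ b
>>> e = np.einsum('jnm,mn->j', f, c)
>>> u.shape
(19, 7)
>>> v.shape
(19, 19)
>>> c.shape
(7, 19)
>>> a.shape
(7, 19)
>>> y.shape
(7, 19)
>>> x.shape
(19,)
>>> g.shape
(19, 19)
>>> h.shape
(19, 7)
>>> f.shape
(7, 19, 7)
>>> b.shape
(19, 19)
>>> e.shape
(7,)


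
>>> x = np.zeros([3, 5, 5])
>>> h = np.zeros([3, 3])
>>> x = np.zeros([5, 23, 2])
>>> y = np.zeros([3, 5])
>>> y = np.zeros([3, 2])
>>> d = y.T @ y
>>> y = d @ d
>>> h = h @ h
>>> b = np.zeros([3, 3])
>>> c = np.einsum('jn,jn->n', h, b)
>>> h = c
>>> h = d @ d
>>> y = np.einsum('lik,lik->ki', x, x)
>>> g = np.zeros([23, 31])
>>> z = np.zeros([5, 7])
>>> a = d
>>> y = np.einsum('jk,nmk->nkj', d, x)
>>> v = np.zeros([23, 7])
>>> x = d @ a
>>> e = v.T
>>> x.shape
(2, 2)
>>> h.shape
(2, 2)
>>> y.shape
(5, 2, 2)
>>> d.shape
(2, 2)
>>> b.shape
(3, 3)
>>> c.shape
(3,)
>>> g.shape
(23, 31)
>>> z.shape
(5, 7)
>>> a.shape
(2, 2)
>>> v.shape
(23, 7)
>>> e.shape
(7, 23)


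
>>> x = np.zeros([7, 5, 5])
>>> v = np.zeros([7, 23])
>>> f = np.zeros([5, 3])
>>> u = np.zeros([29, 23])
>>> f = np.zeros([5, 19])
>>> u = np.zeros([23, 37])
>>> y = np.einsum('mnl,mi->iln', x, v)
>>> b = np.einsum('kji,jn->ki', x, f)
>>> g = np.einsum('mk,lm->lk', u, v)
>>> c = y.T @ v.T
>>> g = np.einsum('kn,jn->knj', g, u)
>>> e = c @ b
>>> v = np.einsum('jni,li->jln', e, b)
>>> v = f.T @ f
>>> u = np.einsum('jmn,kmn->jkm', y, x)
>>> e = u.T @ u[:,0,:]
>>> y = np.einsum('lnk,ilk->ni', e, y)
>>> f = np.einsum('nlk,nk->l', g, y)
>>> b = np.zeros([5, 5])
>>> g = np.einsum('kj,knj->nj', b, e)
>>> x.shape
(7, 5, 5)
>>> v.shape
(19, 19)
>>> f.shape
(37,)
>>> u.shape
(23, 7, 5)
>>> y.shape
(7, 23)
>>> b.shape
(5, 5)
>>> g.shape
(7, 5)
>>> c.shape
(5, 5, 7)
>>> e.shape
(5, 7, 5)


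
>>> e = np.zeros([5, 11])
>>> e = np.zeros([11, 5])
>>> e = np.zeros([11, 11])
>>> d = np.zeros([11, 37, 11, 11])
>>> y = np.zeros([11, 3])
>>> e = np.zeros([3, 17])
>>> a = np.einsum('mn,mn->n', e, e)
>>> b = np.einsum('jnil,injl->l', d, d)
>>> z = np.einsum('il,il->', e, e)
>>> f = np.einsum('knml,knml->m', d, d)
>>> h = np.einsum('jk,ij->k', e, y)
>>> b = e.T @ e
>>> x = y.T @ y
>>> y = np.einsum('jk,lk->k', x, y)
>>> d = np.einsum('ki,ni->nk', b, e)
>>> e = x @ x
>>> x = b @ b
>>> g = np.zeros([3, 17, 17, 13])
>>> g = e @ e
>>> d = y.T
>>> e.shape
(3, 3)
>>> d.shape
(3,)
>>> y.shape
(3,)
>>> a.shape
(17,)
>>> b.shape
(17, 17)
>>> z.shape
()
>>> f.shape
(11,)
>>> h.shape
(17,)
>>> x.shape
(17, 17)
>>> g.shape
(3, 3)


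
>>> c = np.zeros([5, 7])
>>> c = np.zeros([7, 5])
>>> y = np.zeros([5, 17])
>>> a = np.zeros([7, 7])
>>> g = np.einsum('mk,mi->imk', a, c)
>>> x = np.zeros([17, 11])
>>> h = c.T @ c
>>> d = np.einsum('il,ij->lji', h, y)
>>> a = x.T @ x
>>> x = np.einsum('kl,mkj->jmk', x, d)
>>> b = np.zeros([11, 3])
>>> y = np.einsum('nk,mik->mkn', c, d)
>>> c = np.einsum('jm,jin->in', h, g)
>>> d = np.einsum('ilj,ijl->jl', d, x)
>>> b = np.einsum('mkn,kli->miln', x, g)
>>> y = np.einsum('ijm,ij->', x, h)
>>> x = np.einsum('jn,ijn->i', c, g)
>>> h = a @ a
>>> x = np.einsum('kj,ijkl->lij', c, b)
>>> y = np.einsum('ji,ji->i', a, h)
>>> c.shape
(7, 7)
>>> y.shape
(11,)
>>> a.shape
(11, 11)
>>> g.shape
(5, 7, 7)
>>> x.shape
(17, 5, 7)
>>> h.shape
(11, 11)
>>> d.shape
(5, 17)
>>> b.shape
(5, 7, 7, 17)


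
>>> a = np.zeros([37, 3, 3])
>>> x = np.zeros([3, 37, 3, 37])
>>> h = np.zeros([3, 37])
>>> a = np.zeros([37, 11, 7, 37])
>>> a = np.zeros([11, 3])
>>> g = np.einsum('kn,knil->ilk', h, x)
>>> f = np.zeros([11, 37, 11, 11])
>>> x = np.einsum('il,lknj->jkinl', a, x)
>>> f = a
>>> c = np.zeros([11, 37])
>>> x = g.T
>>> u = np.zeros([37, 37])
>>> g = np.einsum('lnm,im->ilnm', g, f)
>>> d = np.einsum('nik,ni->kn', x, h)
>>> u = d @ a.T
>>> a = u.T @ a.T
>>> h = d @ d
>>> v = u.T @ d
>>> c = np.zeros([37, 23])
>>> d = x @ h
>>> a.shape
(11, 11)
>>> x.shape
(3, 37, 3)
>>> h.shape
(3, 3)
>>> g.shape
(11, 3, 37, 3)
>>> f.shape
(11, 3)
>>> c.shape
(37, 23)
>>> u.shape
(3, 11)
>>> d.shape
(3, 37, 3)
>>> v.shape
(11, 3)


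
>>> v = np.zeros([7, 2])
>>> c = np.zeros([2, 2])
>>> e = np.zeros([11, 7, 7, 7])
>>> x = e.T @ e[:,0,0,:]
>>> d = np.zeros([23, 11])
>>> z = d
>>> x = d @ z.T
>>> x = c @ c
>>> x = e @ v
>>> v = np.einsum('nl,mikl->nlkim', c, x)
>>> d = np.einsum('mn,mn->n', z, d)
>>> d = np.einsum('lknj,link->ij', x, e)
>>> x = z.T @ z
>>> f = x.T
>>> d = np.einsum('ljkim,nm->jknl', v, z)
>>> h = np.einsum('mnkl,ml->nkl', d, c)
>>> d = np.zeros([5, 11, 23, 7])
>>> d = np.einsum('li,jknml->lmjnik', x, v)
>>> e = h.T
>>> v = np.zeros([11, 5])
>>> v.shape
(11, 5)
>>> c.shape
(2, 2)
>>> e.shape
(2, 23, 7)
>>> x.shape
(11, 11)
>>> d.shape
(11, 7, 2, 7, 11, 2)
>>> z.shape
(23, 11)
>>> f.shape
(11, 11)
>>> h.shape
(7, 23, 2)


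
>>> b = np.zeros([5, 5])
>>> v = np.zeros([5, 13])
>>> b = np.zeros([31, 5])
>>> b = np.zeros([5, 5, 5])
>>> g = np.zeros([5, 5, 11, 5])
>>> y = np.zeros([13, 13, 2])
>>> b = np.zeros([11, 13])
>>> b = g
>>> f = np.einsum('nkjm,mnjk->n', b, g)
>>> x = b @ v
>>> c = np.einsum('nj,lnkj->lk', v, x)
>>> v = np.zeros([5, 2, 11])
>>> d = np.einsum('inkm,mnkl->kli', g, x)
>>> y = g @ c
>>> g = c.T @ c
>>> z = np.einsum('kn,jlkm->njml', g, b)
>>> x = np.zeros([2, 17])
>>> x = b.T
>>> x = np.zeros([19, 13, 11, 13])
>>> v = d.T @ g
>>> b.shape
(5, 5, 11, 5)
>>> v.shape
(5, 13, 11)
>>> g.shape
(11, 11)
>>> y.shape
(5, 5, 11, 11)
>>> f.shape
(5,)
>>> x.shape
(19, 13, 11, 13)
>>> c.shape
(5, 11)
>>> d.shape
(11, 13, 5)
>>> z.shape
(11, 5, 5, 5)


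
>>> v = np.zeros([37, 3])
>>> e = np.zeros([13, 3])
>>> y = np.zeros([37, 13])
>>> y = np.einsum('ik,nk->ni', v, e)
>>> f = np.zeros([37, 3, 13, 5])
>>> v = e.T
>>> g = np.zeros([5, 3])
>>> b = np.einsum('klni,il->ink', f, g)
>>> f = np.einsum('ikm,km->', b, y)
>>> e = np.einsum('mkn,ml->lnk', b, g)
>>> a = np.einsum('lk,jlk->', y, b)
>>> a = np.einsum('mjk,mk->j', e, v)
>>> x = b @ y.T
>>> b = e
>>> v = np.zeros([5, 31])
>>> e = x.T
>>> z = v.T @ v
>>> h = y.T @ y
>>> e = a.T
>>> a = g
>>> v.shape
(5, 31)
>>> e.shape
(37,)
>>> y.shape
(13, 37)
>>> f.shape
()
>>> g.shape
(5, 3)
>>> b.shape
(3, 37, 13)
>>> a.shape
(5, 3)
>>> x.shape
(5, 13, 13)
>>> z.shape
(31, 31)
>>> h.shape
(37, 37)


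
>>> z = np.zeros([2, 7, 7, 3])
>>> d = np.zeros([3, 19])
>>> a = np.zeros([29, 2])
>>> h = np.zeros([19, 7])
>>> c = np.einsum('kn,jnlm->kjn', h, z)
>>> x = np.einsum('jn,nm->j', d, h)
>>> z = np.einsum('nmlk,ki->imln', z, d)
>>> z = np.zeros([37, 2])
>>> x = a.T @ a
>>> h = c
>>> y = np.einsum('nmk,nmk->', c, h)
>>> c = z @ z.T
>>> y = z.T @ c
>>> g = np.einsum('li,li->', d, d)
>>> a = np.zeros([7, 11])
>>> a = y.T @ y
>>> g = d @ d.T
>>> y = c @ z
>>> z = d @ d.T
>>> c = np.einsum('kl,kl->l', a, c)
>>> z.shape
(3, 3)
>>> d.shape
(3, 19)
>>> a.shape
(37, 37)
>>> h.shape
(19, 2, 7)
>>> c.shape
(37,)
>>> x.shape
(2, 2)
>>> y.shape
(37, 2)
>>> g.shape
(3, 3)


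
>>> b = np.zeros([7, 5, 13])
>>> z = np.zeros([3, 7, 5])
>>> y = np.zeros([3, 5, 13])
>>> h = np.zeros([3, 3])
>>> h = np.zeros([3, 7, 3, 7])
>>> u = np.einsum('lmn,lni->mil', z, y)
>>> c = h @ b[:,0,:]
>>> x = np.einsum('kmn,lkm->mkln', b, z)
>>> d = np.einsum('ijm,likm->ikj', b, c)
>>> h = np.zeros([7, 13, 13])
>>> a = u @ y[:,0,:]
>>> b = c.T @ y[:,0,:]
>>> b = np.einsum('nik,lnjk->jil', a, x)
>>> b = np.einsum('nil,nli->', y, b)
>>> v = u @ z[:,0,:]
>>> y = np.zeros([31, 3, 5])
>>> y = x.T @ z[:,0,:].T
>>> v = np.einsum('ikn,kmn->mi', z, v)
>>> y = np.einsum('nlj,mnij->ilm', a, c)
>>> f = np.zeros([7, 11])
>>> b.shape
()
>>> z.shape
(3, 7, 5)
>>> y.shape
(3, 13, 3)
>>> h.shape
(7, 13, 13)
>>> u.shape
(7, 13, 3)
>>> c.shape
(3, 7, 3, 13)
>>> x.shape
(5, 7, 3, 13)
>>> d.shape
(7, 3, 5)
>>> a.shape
(7, 13, 13)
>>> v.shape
(13, 3)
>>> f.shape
(7, 11)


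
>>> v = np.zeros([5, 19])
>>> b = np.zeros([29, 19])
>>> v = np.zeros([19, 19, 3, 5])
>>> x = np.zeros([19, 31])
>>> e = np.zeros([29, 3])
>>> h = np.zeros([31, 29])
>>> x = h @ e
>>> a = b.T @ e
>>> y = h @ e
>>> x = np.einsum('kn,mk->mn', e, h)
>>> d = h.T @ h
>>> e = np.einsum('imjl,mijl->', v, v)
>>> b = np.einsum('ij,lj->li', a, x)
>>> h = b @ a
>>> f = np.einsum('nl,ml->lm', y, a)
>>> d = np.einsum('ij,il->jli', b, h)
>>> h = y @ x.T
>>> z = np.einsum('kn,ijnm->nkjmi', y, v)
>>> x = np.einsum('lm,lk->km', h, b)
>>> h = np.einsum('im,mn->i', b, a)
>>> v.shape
(19, 19, 3, 5)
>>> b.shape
(31, 19)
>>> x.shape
(19, 31)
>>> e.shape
()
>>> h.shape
(31,)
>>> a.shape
(19, 3)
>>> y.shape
(31, 3)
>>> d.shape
(19, 3, 31)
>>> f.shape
(3, 19)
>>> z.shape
(3, 31, 19, 5, 19)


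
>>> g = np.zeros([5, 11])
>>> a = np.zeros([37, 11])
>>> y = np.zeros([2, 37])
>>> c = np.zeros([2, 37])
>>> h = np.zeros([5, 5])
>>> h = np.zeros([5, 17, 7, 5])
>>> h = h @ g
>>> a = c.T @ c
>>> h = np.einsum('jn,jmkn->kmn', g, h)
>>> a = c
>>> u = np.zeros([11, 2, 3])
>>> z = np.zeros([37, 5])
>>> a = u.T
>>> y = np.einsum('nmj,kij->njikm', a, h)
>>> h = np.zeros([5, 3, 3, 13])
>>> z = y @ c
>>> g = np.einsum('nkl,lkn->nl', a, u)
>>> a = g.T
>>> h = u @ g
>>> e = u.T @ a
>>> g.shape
(3, 11)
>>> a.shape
(11, 3)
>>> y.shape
(3, 11, 17, 7, 2)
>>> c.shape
(2, 37)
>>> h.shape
(11, 2, 11)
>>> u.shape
(11, 2, 3)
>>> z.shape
(3, 11, 17, 7, 37)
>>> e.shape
(3, 2, 3)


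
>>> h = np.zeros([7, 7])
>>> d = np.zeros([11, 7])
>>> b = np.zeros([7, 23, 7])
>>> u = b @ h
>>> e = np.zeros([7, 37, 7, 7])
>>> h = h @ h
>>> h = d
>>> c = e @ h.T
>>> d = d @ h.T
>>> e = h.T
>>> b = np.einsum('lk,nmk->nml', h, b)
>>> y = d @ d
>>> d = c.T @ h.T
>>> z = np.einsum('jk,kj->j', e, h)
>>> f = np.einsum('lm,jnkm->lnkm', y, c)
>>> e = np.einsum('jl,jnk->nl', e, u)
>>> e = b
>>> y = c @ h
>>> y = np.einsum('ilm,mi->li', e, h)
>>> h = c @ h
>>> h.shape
(7, 37, 7, 7)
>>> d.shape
(11, 7, 37, 11)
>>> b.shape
(7, 23, 11)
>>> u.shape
(7, 23, 7)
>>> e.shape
(7, 23, 11)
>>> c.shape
(7, 37, 7, 11)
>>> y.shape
(23, 7)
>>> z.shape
(7,)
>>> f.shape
(11, 37, 7, 11)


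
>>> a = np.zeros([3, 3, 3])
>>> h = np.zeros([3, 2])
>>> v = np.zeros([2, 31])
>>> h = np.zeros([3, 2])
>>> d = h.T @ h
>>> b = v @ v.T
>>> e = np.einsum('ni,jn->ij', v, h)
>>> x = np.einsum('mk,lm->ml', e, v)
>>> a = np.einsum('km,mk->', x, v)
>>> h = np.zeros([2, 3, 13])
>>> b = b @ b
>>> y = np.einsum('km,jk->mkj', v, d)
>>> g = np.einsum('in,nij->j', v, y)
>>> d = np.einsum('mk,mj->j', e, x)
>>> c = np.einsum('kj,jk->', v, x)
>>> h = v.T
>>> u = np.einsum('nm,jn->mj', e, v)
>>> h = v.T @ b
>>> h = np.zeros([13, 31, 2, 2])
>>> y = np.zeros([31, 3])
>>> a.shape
()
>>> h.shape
(13, 31, 2, 2)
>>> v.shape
(2, 31)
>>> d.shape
(2,)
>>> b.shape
(2, 2)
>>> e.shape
(31, 3)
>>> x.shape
(31, 2)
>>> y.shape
(31, 3)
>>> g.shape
(2,)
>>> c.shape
()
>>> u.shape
(3, 2)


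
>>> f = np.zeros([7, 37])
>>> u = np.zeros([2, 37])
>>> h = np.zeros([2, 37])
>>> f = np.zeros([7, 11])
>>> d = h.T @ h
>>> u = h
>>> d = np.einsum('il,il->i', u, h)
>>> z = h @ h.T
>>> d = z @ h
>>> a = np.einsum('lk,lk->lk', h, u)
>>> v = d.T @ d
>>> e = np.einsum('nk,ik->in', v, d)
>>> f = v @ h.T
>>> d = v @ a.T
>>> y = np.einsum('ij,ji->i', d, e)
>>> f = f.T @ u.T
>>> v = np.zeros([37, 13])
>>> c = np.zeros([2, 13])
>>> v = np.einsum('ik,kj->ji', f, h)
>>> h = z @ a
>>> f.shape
(2, 2)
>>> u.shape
(2, 37)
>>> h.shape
(2, 37)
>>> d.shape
(37, 2)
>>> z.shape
(2, 2)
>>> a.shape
(2, 37)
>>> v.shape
(37, 2)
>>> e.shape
(2, 37)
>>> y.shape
(37,)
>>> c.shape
(2, 13)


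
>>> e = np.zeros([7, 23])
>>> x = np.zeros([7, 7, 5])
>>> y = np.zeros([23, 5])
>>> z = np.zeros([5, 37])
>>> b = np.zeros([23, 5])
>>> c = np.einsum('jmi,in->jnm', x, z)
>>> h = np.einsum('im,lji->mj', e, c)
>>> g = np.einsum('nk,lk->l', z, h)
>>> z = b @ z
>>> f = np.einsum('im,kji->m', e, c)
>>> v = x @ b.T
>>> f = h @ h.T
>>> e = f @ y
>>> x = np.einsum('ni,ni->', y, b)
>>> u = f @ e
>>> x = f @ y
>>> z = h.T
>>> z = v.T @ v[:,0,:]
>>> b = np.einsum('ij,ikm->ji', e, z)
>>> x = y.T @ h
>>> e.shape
(23, 5)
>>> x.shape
(5, 37)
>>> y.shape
(23, 5)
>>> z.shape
(23, 7, 23)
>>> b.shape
(5, 23)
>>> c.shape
(7, 37, 7)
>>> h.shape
(23, 37)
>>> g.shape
(23,)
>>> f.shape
(23, 23)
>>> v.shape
(7, 7, 23)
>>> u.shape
(23, 5)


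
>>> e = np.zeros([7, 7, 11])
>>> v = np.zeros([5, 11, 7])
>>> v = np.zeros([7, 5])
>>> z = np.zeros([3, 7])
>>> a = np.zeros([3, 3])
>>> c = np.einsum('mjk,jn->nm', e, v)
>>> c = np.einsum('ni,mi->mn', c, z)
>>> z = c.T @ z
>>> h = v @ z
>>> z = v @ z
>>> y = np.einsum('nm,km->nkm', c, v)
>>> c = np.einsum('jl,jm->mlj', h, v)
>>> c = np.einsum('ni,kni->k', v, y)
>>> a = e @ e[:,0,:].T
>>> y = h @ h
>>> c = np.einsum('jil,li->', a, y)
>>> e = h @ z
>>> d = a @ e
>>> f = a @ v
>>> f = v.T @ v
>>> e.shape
(7, 7)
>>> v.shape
(7, 5)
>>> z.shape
(7, 7)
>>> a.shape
(7, 7, 7)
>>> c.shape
()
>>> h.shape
(7, 7)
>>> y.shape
(7, 7)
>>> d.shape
(7, 7, 7)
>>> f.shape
(5, 5)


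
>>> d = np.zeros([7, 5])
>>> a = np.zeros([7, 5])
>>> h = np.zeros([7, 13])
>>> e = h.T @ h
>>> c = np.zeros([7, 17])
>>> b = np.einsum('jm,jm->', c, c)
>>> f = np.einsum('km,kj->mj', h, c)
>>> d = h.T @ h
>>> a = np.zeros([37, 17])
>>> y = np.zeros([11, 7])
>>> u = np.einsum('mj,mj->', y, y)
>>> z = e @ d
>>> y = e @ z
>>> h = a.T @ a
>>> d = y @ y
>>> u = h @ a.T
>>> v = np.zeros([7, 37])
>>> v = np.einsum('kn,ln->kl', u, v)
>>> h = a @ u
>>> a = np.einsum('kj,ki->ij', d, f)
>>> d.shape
(13, 13)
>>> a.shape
(17, 13)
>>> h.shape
(37, 37)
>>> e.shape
(13, 13)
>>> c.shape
(7, 17)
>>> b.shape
()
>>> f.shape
(13, 17)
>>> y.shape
(13, 13)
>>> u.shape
(17, 37)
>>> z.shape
(13, 13)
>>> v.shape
(17, 7)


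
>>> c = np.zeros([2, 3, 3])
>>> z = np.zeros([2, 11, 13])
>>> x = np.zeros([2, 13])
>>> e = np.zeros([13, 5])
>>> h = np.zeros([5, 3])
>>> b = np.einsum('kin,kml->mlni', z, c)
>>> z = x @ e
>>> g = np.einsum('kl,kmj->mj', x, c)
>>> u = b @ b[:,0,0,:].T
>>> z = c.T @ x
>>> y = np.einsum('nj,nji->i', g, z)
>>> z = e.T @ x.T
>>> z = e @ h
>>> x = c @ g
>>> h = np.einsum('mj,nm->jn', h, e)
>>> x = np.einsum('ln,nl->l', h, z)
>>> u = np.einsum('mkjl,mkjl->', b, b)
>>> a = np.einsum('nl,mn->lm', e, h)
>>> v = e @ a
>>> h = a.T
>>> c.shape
(2, 3, 3)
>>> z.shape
(13, 3)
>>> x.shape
(3,)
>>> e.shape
(13, 5)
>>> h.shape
(3, 5)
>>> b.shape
(3, 3, 13, 11)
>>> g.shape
(3, 3)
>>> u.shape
()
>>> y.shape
(13,)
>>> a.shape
(5, 3)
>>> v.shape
(13, 3)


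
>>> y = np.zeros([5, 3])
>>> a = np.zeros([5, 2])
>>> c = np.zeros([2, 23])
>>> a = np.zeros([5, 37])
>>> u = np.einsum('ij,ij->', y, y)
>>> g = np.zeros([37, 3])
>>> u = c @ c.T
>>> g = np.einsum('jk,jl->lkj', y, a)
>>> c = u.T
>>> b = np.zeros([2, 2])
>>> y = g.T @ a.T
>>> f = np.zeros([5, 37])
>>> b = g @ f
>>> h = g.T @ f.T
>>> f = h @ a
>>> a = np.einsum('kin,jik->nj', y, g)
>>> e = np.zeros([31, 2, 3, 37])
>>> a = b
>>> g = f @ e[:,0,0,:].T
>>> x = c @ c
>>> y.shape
(5, 3, 5)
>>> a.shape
(37, 3, 37)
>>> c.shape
(2, 2)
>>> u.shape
(2, 2)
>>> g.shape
(5, 3, 31)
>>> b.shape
(37, 3, 37)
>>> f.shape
(5, 3, 37)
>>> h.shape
(5, 3, 5)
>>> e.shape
(31, 2, 3, 37)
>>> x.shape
(2, 2)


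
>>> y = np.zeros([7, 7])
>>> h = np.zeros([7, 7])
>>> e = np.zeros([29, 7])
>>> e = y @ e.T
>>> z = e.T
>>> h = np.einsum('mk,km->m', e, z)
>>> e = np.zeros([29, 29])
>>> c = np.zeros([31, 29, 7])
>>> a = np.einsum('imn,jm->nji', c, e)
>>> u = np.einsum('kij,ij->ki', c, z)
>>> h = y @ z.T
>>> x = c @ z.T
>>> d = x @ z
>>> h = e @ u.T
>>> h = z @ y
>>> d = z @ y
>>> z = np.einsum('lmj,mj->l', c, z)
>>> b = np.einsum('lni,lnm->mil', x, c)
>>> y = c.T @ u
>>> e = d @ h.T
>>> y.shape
(7, 29, 29)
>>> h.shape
(29, 7)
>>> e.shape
(29, 29)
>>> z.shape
(31,)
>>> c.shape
(31, 29, 7)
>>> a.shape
(7, 29, 31)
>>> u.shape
(31, 29)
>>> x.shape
(31, 29, 29)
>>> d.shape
(29, 7)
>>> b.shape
(7, 29, 31)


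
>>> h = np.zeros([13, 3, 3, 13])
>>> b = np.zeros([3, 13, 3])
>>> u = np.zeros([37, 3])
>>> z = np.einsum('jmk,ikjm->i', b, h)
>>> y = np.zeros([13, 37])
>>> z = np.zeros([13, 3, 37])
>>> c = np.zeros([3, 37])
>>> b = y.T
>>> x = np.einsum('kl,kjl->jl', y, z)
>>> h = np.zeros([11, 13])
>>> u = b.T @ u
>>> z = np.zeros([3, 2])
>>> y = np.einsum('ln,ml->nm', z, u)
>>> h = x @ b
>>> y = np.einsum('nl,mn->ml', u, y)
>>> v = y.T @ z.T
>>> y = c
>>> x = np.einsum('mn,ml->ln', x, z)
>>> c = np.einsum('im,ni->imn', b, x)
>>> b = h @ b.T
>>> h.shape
(3, 13)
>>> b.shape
(3, 37)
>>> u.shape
(13, 3)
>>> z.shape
(3, 2)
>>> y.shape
(3, 37)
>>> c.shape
(37, 13, 2)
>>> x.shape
(2, 37)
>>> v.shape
(3, 3)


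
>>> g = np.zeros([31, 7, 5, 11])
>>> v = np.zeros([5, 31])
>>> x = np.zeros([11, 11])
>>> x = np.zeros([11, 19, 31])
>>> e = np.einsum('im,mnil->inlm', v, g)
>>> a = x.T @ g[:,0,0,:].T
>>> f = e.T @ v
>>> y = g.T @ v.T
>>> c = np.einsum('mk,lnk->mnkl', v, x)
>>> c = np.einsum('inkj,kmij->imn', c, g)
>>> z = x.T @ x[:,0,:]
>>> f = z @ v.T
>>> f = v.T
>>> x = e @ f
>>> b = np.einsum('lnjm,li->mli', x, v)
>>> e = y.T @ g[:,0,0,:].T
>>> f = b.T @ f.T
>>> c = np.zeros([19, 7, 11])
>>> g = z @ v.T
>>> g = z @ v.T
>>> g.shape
(31, 19, 5)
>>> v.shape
(5, 31)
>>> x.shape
(5, 7, 11, 5)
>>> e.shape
(5, 7, 5, 31)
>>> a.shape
(31, 19, 31)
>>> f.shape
(31, 5, 31)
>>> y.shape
(11, 5, 7, 5)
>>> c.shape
(19, 7, 11)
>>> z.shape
(31, 19, 31)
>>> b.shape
(5, 5, 31)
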